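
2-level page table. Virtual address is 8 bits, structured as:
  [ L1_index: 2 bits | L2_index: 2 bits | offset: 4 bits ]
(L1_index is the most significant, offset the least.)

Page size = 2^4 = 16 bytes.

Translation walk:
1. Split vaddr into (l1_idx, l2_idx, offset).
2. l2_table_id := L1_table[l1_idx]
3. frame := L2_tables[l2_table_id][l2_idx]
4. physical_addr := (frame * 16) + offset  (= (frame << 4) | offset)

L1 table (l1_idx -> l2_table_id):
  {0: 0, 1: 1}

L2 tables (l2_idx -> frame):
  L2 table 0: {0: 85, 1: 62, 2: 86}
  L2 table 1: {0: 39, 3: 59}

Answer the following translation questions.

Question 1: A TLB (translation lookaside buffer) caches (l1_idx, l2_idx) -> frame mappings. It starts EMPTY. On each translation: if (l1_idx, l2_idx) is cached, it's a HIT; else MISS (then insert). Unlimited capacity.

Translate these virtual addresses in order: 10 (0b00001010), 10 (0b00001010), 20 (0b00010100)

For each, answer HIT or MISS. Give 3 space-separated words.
vaddr=10: (0,0) not in TLB -> MISS, insert
vaddr=10: (0,0) in TLB -> HIT
vaddr=20: (0,1) not in TLB -> MISS, insert

Answer: MISS HIT MISS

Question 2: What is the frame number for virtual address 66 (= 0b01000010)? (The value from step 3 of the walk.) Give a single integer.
Answer: 39

Derivation:
vaddr = 66: l1_idx=1, l2_idx=0
L1[1] = 1; L2[1][0] = 39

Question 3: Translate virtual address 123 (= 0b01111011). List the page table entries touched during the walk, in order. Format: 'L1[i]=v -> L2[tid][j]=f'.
Answer: L1[1]=1 -> L2[1][3]=59

Derivation:
vaddr = 123 = 0b01111011
Split: l1_idx=1, l2_idx=3, offset=11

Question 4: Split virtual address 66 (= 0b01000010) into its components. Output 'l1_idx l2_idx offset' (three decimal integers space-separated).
Answer: 1 0 2

Derivation:
vaddr = 66 = 0b01000010
  top 2 bits -> l1_idx = 1
  next 2 bits -> l2_idx = 0
  bottom 4 bits -> offset = 2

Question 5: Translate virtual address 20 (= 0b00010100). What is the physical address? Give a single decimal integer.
vaddr = 20 = 0b00010100
Split: l1_idx=0, l2_idx=1, offset=4
L1[0] = 0
L2[0][1] = 62
paddr = 62 * 16 + 4 = 996

Answer: 996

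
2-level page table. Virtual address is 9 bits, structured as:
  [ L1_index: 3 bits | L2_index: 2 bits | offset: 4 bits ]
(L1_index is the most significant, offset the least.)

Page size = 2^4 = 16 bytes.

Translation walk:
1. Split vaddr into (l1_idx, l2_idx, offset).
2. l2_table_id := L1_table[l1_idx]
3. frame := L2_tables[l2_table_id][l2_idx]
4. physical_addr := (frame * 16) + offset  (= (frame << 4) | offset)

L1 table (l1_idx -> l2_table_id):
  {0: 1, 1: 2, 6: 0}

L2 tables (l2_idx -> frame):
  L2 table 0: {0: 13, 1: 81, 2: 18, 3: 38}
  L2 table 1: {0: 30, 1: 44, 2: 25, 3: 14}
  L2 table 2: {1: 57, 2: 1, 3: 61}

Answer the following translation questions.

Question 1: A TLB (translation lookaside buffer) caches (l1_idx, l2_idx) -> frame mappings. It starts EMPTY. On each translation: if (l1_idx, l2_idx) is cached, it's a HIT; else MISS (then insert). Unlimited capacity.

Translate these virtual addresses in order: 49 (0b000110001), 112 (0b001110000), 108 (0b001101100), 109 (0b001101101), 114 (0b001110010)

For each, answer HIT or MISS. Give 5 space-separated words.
Answer: MISS MISS MISS HIT HIT

Derivation:
vaddr=49: (0,3) not in TLB -> MISS, insert
vaddr=112: (1,3) not in TLB -> MISS, insert
vaddr=108: (1,2) not in TLB -> MISS, insert
vaddr=109: (1,2) in TLB -> HIT
vaddr=114: (1,3) in TLB -> HIT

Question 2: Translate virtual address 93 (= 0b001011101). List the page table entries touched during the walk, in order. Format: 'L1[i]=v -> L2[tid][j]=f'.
vaddr = 93 = 0b001011101
Split: l1_idx=1, l2_idx=1, offset=13

Answer: L1[1]=2 -> L2[2][1]=57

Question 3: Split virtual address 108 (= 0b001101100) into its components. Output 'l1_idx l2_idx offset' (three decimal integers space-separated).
vaddr = 108 = 0b001101100
  top 3 bits -> l1_idx = 1
  next 2 bits -> l2_idx = 2
  bottom 4 bits -> offset = 12

Answer: 1 2 12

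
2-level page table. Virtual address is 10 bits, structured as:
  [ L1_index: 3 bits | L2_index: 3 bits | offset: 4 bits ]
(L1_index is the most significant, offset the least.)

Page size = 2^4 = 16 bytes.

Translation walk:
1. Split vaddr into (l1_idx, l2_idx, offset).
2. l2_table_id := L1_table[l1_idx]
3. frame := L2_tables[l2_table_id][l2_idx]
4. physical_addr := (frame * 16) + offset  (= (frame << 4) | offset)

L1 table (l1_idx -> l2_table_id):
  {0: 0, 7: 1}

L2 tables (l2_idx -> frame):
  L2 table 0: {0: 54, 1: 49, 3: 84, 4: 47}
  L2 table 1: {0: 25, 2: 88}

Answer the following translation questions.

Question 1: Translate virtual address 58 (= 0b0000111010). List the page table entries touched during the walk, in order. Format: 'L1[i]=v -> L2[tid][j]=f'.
vaddr = 58 = 0b0000111010
Split: l1_idx=0, l2_idx=3, offset=10

Answer: L1[0]=0 -> L2[0][3]=84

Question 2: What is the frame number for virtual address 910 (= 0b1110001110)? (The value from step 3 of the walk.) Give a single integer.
Answer: 25

Derivation:
vaddr = 910: l1_idx=7, l2_idx=0
L1[7] = 1; L2[1][0] = 25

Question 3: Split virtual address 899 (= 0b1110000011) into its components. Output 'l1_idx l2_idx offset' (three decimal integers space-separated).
vaddr = 899 = 0b1110000011
  top 3 bits -> l1_idx = 7
  next 3 bits -> l2_idx = 0
  bottom 4 bits -> offset = 3

Answer: 7 0 3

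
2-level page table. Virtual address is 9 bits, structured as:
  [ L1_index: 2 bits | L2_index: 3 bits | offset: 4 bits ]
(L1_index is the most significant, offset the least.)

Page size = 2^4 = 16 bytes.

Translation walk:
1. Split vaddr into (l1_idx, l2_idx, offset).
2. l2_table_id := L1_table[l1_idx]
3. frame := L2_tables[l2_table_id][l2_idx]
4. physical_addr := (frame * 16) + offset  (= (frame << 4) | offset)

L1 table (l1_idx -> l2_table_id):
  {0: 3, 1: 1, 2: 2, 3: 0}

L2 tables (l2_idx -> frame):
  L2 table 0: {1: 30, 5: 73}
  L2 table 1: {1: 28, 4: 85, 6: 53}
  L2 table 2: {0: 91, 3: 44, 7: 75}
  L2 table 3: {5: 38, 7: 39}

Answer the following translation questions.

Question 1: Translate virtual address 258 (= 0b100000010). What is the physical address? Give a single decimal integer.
vaddr = 258 = 0b100000010
Split: l1_idx=2, l2_idx=0, offset=2
L1[2] = 2
L2[2][0] = 91
paddr = 91 * 16 + 2 = 1458

Answer: 1458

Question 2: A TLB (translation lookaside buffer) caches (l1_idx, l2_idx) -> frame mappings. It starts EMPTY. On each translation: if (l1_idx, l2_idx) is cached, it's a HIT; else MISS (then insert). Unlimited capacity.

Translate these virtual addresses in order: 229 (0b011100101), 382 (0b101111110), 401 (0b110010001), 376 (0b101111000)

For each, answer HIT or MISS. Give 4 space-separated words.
vaddr=229: (1,6) not in TLB -> MISS, insert
vaddr=382: (2,7) not in TLB -> MISS, insert
vaddr=401: (3,1) not in TLB -> MISS, insert
vaddr=376: (2,7) in TLB -> HIT

Answer: MISS MISS MISS HIT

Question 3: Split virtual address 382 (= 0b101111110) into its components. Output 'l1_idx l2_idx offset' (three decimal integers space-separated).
Answer: 2 7 14

Derivation:
vaddr = 382 = 0b101111110
  top 2 bits -> l1_idx = 2
  next 3 bits -> l2_idx = 7
  bottom 4 bits -> offset = 14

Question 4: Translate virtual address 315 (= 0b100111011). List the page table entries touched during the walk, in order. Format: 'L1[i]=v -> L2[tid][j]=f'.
Answer: L1[2]=2 -> L2[2][3]=44

Derivation:
vaddr = 315 = 0b100111011
Split: l1_idx=2, l2_idx=3, offset=11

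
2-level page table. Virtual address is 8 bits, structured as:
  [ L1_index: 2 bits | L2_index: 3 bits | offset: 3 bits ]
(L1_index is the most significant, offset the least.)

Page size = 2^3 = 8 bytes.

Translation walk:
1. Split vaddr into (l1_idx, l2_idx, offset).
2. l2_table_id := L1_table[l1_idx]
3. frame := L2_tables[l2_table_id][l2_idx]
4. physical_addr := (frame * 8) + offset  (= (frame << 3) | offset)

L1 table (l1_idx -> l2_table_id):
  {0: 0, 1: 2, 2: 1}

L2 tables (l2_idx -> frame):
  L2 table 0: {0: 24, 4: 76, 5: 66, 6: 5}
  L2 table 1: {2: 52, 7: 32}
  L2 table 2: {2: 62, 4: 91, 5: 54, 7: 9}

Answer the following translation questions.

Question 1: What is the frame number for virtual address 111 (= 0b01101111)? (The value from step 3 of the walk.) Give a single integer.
vaddr = 111: l1_idx=1, l2_idx=5
L1[1] = 2; L2[2][5] = 54

Answer: 54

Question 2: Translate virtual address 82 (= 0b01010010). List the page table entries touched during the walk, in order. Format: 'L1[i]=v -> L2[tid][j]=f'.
vaddr = 82 = 0b01010010
Split: l1_idx=1, l2_idx=2, offset=2

Answer: L1[1]=2 -> L2[2][2]=62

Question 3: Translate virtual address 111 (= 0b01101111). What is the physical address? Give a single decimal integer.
Answer: 439

Derivation:
vaddr = 111 = 0b01101111
Split: l1_idx=1, l2_idx=5, offset=7
L1[1] = 2
L2[2][5] = 54
paddr = 54 * 8 + 7 = 439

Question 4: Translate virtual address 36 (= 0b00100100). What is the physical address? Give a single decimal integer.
Answer: 612

Derivation:
vaddr = 36 = 0b00100100
Split: l1_idx=0, l2_idx=4, offset=4
L1[0] = 0
L2[0][4] = 76
paddr = 76 * 8 + 4 = 612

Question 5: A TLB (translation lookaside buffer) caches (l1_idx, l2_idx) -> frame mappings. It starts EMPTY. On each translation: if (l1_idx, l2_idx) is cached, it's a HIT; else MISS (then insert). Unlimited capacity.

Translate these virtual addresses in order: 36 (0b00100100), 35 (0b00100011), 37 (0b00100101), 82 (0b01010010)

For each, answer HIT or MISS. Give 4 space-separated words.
vaddr=36: (0,4) not in TLB -> MISS, insert
vaddr=35: (0,4) in TLB -> HIT
vaddr=37: (0,4) in TLB -> HIT
vaddr=82: (1,2) not in TLB -> MISS, insert

Answer: MISS HIT HIT MISS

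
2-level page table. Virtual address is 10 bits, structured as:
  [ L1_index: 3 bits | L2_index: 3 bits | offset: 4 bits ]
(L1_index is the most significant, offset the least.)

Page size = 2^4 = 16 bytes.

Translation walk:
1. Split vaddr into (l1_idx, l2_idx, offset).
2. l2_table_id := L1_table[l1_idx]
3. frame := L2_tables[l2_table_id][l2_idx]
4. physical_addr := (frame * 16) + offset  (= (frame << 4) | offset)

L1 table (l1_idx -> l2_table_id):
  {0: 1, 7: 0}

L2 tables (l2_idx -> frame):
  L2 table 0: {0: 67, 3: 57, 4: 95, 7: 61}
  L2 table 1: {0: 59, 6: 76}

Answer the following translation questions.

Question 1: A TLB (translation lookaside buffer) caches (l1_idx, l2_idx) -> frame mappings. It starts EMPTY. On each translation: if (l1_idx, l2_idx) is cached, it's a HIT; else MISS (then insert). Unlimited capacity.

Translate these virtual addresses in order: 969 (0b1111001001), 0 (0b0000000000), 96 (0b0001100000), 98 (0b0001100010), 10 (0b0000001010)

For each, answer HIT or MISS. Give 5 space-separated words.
Answer: MISS MISS MISS HIT HIT

Derivation:
vaddr=969: (7,4) not in TLB -> MISS, insert
vaddr=0: (0,0) not in TLB -> MISS, insert
vaddr=96: (0,6) not in TLB -> MISS, insert
vaddr=98: (0,6) in TLB -> HIT
vaddr=10: (0,0) in TLB -> HIT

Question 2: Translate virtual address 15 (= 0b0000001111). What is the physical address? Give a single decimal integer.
Answer: 959

Derivation:
vaddr = 15 = 0b0000001111
Split: l1_idx=0, l2_idx=0, offset=15
L1[0] = 1
L2[1][0] = 59
paddr = 59 * 16 + 15 = 959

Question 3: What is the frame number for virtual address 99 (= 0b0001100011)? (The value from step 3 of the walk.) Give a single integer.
vaddr = 99: l1_idx=0, l2_idx=6
L1[0] = 1; L2[1][6] = 76

Answer: 76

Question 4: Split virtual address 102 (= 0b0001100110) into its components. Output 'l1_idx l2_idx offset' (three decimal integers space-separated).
Answer: 0 6 6

Derivation:
vaddr = 102 = 0b0001100110
  top 3 bits -> l1_idx = 0
  next 3 bits -> l2_idx = 6
  bottom 4 bits -> offset = 6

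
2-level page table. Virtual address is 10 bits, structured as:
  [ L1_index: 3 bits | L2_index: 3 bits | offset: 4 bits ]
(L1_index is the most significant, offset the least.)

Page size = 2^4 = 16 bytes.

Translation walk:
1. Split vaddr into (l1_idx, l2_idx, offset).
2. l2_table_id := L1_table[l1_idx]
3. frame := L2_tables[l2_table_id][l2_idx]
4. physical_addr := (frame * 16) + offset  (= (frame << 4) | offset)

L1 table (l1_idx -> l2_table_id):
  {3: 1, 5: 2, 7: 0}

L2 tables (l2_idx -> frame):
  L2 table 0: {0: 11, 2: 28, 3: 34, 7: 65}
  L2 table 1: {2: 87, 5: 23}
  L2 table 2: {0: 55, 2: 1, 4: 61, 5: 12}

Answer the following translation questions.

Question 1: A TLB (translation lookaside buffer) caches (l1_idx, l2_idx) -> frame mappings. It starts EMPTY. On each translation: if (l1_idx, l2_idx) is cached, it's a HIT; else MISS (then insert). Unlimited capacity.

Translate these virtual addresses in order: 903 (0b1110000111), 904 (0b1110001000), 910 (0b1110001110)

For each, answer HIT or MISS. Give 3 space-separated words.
vaddr=903: (7,0) not in TLB -> MISS, insert
vaddr=904: (7,0) in TLB -> HIT
vaddr=910: (7,0) in TLB -> HIT

Answer: MISS HIT HIT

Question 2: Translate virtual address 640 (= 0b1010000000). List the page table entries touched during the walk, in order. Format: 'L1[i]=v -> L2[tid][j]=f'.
Answer: L1[5]=2 -> L2[2][0]=55

Derivation:
vaddr = 640 = 0b1010000000
Split: l1_idx=5, l2_idx=0, offset=0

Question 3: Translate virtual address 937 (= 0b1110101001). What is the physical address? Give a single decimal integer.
Answer: 457

Derivation:
vaddr = 937 = 0b1110101001
Split: l1_idx=7, l2_idx=2, offset=9
L1[7] = 0
L2[0][2] = 28
paddr = 28 * 16 + 9 = 457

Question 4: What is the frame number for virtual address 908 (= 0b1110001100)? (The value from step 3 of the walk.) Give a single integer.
Answer: 11

Derivation:
vaddr = 908: l1_idx=7, l2_idx=0
L1[7] = 0; L2[0][0] = 11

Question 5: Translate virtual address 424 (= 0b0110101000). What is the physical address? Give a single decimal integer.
Answer: 1400

Derivation:
vaddr = 424 = 0b0110101000
Split: l1_idx=3, l2_idx=2, offset=8
L1[3] = 1
L2[1][2] = 87
paddr = 87 * 16 + 8 = 1400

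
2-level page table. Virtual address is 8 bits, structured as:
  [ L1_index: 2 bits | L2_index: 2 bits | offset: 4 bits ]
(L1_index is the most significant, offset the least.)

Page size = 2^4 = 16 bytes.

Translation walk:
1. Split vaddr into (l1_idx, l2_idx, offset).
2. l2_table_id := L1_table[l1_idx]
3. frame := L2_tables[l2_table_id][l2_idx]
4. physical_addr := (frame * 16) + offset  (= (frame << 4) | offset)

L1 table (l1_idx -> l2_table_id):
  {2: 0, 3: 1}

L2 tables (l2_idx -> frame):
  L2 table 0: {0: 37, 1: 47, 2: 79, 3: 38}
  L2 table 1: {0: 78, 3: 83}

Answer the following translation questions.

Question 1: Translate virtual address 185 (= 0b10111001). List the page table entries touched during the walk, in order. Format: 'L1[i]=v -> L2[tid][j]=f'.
Answer: L1[2]=0 -> L2[0][3]=38

Derivation:
vaddr = 185 = 0b10111001
Split: l1_idx=2, l2_idx=3, offset=9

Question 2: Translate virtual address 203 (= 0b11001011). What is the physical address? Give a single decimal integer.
vaddr = 203 = 0b11001011
Split: l1_idx=3, l2_idx=0, offset=11
L1[3] = 1
L2[1][0] = 78
paddr = 78 * 16 + 11 = 1259

Answer: 1259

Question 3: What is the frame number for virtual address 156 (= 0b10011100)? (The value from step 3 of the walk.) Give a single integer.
vaddr = 156: l1_idx=2, l2_idx=1
L1[2] = 0; L2[0][1] = 47

Answer: 47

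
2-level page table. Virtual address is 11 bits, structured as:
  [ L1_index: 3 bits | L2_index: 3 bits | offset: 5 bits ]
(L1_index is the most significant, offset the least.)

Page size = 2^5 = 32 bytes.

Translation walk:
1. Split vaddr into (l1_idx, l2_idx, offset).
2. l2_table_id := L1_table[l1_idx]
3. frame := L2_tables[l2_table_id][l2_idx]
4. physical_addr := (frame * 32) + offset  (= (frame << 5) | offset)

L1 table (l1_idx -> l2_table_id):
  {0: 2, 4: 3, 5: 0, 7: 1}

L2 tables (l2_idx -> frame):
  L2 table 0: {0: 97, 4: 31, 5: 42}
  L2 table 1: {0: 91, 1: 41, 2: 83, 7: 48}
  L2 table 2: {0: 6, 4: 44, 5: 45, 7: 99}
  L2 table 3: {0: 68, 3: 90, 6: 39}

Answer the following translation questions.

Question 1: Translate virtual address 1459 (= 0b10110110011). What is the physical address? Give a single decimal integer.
vaddr = 1459 = 0b10110110011
Split: l1_idx=5, l2_idx=5, offset=19
L1[5] = 0
L2[0][5] = 42
paddr = 42 * 32 + 19 = 1363

Answer: 1363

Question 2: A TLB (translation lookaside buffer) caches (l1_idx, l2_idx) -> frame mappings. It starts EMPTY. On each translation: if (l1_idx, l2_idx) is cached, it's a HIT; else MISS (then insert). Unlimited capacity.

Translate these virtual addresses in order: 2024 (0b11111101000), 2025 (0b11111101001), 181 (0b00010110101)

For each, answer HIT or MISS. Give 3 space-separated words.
Answer: MISS HIT MISS

Derivation:
vaddr=2024: (7,7) not in TLB -> MISS, insert
vaddr=2025: (7,7) in TLB -> HIT
vaddr=181: (0,5) not in TLB -> MISS, insert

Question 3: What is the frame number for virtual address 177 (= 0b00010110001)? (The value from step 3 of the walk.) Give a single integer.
Answer: 45

Derivation:
vaddr = 177: l1_idx=0, l2_idx=5
L1[0] = 2; L2[2][5] = 45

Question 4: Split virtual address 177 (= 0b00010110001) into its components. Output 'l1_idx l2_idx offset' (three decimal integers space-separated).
Answer: 0 5 17

Derivation:
vaddr = 177 = 0b00010110001
  top 3 bits -> l1_idx = 0
  next 3 bits -> l2_idx = 5
  bottom 5 bits -> offset = 17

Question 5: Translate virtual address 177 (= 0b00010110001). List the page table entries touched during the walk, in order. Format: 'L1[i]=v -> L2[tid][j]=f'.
Answer: L1[0]=2 -> L2[2][5]=45

Derivation:
vaddr = 177 = 0b00010110001
Split: l1_idx=0, l2_idx=5, offset=17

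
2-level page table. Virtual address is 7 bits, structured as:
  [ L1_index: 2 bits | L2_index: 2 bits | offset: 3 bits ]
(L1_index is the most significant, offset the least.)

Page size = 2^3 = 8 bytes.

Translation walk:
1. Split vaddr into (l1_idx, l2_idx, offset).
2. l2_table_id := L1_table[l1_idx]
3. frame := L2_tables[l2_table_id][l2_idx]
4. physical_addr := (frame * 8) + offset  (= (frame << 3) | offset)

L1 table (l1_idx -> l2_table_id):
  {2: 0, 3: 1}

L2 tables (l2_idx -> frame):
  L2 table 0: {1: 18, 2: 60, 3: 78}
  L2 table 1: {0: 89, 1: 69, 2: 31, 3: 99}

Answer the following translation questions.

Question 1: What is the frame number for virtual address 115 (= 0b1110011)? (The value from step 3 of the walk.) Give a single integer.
vaddr = 115: l1_idx=3, l2_idx=2
L1[3] = 1; L2[1][2] = 31

Answer: 31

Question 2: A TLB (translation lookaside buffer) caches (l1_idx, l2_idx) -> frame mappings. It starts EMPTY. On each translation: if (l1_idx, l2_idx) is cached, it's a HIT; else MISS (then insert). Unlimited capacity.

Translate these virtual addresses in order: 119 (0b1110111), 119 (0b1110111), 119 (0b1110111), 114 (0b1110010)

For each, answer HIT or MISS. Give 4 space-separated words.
Answer: MISS HIT HIT HIT

Derivation:
vaddr=119: (3,2) not in TLB -> MISS, insert
vaddr=119: (3,2) in TLB -> HIT
vaddr=119: (3,2) in TLB -> HIT
vaddr=114: (3,2) in TLB -> HIT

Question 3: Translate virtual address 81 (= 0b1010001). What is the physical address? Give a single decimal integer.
Answer: 481

Derivation:
vaddr = 81 = 0b1010001
Split: l1_idx=2, l2_idx=2, offset=1
L1[2] = 0
L2[0][2] = 60
paddr = 60 * 8 + 1 = 481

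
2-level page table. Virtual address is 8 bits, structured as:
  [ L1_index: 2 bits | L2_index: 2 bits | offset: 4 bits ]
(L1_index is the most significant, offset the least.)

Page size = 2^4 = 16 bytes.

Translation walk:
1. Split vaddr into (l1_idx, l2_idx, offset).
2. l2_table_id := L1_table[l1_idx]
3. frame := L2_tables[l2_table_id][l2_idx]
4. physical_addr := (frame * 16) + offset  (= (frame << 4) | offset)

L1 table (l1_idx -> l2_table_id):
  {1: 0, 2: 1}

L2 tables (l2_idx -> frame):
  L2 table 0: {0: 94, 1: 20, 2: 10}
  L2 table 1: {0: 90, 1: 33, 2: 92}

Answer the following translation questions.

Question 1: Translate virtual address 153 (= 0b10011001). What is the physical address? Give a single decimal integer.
vaddr = 153 = 0b10011001
Split: l1_idx=2, l2_idx=1, offset=9
L1[2] = 1
L2[1][1] = 33
paddr = 33 * 16 + 9 = 537

Answer: 537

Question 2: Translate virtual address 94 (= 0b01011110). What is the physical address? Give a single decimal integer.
vaddr = 94 = 0b01011110
Split: l1_idx=1, l2_idx=1, offset=14
L1[1] = 0
L2[0][1] = 20
paddr = 20 * 16 + 14 = 334

Answer: 334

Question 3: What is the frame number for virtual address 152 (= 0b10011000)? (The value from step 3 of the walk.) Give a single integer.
vaddr = 152: l1_idx=2, l2_idx=1
L1[2] = 1; L2[1][1] = 33

Answer: 33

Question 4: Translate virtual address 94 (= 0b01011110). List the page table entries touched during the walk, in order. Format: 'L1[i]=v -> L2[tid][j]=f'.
vaddr = 94 = 0b01011110
Split: l1_idx=1, l2_idx=1, offset=14

Answer: L1[1]=0 -> L2[0][1]=20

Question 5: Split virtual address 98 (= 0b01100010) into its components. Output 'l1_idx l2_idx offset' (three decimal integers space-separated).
Answer: 1 2 2

Derivation:
vaddr = 98 = 0b01100010
  top 2 bits -> l1_idx = 1
  next 2 bits -> l2_idx = 2
  bottom 4 bits -> offset = 2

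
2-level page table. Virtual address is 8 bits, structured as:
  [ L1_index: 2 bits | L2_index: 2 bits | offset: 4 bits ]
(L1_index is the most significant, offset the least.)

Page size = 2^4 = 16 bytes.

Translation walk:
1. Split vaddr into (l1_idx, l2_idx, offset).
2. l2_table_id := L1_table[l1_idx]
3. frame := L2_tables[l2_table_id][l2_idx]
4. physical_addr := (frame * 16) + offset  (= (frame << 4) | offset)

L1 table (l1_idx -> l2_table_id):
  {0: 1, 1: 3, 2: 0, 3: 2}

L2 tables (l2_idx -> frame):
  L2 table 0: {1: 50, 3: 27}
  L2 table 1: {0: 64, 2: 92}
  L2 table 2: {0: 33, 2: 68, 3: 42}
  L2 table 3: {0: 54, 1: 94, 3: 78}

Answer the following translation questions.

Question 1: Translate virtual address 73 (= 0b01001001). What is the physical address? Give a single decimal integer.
Answer: 873

Derivation:
vaddr = 73 = 0b01001001
Split: l1_idx=1, l2_idx=0, offset=9
L1[1] = 3
L2[3][0] = 54
paddr = 54 * 16 + 9 = 873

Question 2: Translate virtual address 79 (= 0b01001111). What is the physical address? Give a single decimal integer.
vaddr = 79 = 0b01001111
Split: l1_idx=1, l2_idx=0, offset=15
L1[1] = 3
L2[3][0] = 54
paddr = 54 * 16 + 15 = 879

Answer: 879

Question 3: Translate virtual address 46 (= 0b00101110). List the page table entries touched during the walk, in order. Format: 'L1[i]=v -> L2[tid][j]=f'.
vaddr = 46 = 0b00101110
Split: l1_idx=0, l2_idx=2, offset=14

Answer: L1[0]=1 -> L2[1][2]=92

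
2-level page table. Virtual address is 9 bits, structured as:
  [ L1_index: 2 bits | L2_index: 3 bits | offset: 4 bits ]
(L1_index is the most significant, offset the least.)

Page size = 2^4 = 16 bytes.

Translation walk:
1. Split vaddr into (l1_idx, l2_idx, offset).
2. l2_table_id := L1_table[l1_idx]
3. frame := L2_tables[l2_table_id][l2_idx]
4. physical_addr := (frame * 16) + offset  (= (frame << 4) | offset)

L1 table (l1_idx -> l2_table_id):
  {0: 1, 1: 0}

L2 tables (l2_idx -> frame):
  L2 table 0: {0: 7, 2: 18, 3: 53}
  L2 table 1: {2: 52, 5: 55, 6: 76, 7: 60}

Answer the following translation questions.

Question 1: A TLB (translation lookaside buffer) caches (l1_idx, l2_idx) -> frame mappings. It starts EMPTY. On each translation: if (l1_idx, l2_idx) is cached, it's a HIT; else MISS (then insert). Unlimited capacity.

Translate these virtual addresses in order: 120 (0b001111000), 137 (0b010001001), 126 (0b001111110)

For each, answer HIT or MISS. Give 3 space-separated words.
Answer: MISS MISS HIT

Derivation:
vaddr=120: (0,7) not in TLB -> MISS, insert
vaddr=137: (1,0) not in TLB -> MISS, insert
vaddr=126: (0,7) in TLB -> HIT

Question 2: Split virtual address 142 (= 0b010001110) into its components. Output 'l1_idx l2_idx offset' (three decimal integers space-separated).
vaddr = 142 = 0b010001110
  top 2 bits -> l1_idx = 1
  next 3 bits -> l2_idx = 0
  bottom 4 bits -> offset = 14

Answer: 1 0 14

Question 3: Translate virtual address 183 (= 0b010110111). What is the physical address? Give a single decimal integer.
Answer: 855

Derivation:
vaddr = 183 = 0b010110111
Split: l1_idx=1, l2_idx=3, offset=7
L1[1] = 0
L2[0][3] = 53
paddr = 53 * 16 + 7 = 855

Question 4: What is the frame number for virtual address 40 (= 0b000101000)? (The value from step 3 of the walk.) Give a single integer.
vaddr = 40: l1_idx=0, l2_idx=2
L1[0] = 1; L2[1][2] = 52

Answer: 52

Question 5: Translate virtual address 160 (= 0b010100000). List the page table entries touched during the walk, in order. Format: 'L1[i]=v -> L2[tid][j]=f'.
Answer: L1[1]=0 -> L2[0][2]=18

Derivation:
vaddr = 160 = 0b010100000
Split: l1_idx=1, l2_idx=2, offset=0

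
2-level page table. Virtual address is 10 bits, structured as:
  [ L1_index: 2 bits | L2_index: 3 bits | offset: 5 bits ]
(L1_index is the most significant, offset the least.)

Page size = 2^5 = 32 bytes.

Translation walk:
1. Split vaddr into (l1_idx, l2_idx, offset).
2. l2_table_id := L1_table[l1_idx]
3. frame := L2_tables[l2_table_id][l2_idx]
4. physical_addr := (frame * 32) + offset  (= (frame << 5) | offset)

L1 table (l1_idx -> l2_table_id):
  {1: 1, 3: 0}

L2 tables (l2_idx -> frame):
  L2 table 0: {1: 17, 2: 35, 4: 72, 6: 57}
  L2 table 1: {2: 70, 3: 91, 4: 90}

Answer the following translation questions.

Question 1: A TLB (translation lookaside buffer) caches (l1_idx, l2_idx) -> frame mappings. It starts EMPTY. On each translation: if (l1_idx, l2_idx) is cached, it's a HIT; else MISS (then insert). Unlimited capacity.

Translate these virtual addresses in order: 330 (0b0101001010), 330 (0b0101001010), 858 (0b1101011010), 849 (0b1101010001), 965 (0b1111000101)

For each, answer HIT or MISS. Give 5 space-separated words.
vaddr=330: (1,2) not in TLB -> MISS, insert
vaddr=330: (1,2) in TLB -> HIT
vaddr=858: (3,2) not in TLB -> MISS, insert
vaddr=849: (3,2) in TLB -> HIT
vaddr=965: (3,6) not in TLB -> MISS, insert

Answer: MISS HIT MISS HIT MISS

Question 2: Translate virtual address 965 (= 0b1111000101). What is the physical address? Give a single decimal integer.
Answer: 1829

Derivation:
vaddr = 965 = 0b1111000101
Split: l1_idx=3, l2_idx=6, offset=5
L1[3] = 0
L2[0][6] = 57
paddr = 57 * 32 + 5 = 1829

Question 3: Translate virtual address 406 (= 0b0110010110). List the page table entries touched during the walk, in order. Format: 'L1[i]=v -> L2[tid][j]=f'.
vaddr = 406 = 0b0110010110
Split: l1_idx=1, l2_idx=4, offset=22

Answer: L1[1]=1 -> L2[1][4]=90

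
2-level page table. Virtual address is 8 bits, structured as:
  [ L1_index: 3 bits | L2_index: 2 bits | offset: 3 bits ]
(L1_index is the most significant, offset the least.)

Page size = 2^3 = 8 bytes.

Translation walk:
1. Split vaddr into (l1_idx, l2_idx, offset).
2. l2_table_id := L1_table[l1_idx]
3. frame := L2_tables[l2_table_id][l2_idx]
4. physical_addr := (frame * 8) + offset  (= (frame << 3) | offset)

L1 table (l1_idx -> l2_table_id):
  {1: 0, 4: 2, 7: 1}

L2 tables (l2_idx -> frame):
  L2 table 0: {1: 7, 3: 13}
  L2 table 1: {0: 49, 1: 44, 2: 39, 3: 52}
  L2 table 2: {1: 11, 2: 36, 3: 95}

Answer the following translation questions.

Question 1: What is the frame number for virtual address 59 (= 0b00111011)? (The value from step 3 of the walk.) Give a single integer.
vaddr = 59: l1_idx=1, l2_idx=3
L1[1] = 0; L2[0][3] = 13

Answer: 13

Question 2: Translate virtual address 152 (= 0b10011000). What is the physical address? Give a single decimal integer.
Answer: 760

Derivation:
vaddr = 152 = 0b10011000
Split: l1_idx=4, l2_idx=3, offset=0
L1[4] = 2
L2[2][3] = 95
paddr = 95 * 8 + 0 = 760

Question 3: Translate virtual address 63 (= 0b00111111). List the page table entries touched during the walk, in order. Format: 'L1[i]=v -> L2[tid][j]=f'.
Answer: L1[1]=0 -> L2[0][3]=13

Derivation:
vaddr = 63 = 0b00111111
Split: l1_idx=1, l2_idx=3, offset=7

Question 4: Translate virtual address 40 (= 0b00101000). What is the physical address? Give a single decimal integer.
Answer: 56

Derivation:
vaddr = 40 = 0b00101000
Split: l1_idx=1, l2_idx=1, offset=0
L1[1] = 0
L2[0][1] = 7
paddr = 7 * 8 + 0 = 56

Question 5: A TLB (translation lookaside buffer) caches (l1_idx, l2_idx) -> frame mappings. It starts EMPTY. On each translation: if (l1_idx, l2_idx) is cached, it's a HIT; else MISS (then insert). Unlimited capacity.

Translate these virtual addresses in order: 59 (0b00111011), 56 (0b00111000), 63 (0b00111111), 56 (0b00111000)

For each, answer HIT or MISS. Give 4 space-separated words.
vaddr=59: (1,3) not in TLB -> MISS, insert
vaddr=56: (1,3) in TLB -> HIT
vaddr=63: (1,3) in TLB -> HIT
vaddr=56: (1,3) in TLB -> HIT

Answer: MISS HIT HIT HIT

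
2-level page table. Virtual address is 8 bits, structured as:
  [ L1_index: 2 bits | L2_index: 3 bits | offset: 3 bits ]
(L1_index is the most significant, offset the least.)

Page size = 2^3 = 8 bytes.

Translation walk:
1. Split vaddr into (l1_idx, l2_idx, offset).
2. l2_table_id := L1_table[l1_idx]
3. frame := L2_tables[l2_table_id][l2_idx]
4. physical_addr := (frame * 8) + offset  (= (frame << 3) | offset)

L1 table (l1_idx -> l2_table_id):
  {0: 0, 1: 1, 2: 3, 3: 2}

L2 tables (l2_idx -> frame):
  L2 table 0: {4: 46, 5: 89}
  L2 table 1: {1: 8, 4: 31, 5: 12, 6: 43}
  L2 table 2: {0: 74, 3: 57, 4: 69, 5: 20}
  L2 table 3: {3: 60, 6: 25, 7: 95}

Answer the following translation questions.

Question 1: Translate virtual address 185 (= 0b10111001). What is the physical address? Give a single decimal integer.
vaddr = 185 = 0b10111001
Split: l1_idx=2, l2_idx=7, offset=1
L1[2] = 3
L2[3][7] = 95
paddr = 95 * 8 + 1 = 761

Answer: 761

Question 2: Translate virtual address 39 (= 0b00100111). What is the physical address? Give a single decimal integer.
Answer: 375

Derivation:
vaddr = 39 = 0b00100111
Split: l1_idx=0, l2_idx=4, offset=7
L1[0] = 0
L2[0][4] = 46
paddr = 46 * 8 + 7 = 375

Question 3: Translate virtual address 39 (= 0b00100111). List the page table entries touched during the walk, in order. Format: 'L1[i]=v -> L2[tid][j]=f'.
Answer: L1[0]=0 -> L2[0][4]=46

Derivation:
vaddr = 39 = 0b00100111
Split: l1_idx=0, l2_idx=4, offset=7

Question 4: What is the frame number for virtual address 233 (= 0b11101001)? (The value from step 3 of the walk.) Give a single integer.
Answer: 20

Derivation:
vaddr = 233: l1_idx=3, l2_idx=5
L1[3] = 2; L2[2][5] = 20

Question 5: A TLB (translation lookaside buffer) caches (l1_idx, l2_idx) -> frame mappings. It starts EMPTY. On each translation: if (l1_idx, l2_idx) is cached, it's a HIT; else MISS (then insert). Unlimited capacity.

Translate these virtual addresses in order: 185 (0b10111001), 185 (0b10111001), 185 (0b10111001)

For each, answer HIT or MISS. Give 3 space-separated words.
Answer: MISS HIT HIT

Derivation:
vaddr=185: (2,7) not in TLB -> MISS, insert
vaddr=185: (2,7) in TLB -> HIT
vaddr=185: (2,7) in TLB -> HIT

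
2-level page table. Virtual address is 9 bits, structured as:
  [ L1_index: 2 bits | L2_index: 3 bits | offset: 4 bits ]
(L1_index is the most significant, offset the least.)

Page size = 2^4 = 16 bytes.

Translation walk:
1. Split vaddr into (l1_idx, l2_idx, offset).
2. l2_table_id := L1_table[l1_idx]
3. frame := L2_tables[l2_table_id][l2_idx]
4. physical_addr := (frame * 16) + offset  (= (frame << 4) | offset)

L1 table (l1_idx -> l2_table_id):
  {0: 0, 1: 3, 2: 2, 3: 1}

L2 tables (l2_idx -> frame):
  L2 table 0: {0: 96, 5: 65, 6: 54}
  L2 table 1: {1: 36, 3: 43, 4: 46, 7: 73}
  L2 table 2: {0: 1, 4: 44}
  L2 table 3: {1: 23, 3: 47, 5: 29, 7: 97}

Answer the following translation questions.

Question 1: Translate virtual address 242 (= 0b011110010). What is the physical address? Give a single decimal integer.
vaddr = 242 = 0b011110010
Split: l1_idx=1, l2_idx=7, offset=2
L1[1] = 3
L2[3][7] = 97
paddr = 97 * 16 + 2 = 1554

Answer: 1554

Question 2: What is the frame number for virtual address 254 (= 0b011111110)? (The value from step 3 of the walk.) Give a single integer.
vaddr = 254: l1_idx=1, l2_idx=7
L1[1] = 3; L2[3][7] = 97

Answer: 97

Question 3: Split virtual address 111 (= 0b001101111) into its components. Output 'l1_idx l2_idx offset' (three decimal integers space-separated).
vaddr = 111 = 0b001101111
  top 2 bits -> l1_idx = 0
  next 3 bits -> l2_idx = 6
  bottom 4 bits -> offset = 15

Answer: 0 6 15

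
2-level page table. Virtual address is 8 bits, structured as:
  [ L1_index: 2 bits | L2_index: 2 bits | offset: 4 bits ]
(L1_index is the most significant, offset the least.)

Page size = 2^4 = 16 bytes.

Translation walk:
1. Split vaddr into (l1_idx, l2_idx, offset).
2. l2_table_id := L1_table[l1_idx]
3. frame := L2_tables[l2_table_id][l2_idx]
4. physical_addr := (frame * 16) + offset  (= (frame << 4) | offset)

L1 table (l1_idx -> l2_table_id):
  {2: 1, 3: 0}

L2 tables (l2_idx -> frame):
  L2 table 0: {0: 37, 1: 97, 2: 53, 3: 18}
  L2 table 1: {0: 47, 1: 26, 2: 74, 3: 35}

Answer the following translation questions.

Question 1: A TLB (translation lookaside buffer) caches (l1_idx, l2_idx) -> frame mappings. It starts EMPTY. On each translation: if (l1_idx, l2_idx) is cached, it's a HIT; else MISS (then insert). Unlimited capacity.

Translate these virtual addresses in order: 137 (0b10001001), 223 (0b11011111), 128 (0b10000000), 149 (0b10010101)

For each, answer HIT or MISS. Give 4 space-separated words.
Answer: MISS MISS HIT MISS

Derivation:
vaddr=137: (2,0) not in TLB -> MISS, insert
vaddr=223: (3,1) not in TLB -> MISS, insert
vaddr=128: (2,0) in TLB -> HIT
vaddr=149: (2,1) not in TLB -> MISS, insert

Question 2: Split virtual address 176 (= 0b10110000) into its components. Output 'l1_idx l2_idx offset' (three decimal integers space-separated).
vaddr = 176 = 0b10110000
  top 2 bits -> l1_idx = 2
  next 2 bits -> l2_idx = 3
  bottom 4 bits -> offset = 0

Answer: 2 3 0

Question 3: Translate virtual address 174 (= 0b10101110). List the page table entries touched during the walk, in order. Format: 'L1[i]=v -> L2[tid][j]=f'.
Answer: L1[2]=1 -> L2[1][2]=74

Derivation:
vaddr = 174 = 0b10101110
Split: l1_idx=2, l2_idx=2, offset=14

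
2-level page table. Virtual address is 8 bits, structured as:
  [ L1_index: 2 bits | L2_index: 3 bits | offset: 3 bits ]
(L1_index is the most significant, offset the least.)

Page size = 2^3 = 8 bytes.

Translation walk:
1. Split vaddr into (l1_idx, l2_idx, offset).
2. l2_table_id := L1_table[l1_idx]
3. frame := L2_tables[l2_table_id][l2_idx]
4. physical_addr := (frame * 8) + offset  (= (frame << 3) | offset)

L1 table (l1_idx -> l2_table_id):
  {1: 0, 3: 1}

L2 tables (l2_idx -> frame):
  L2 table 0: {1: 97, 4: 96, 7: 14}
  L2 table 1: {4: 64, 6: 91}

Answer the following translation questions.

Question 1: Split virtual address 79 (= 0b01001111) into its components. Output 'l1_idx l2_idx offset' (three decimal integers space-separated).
vaddr = 79 = 0b01001111
  top 2 bits -> l1_idx = 1
  next 3 bits -> l2_idx = 1
  bottom 3 bits -> offset = 7

Answer: 1 1 7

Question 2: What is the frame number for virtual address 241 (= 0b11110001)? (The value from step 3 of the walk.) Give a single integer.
Answer: 91

Derivation:
vaddr = 241: l1_idx=3, l2_idx=6
L1[3] = 1; L2[1][6] = 91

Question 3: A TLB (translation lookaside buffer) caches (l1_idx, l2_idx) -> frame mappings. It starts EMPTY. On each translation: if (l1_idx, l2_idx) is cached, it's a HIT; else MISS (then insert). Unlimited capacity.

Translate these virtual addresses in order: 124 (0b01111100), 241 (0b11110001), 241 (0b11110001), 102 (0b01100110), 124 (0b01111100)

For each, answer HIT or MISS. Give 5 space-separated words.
vaddr=124: (1,7) not in TLB -> MISS, insert
vaddr=241: (3,6) not in TLB -> MISS, insert
vaddr=241: (3,6) in TLB -> HIT
vaddr=102: (1,4) not in TLB -> MISS, insert
vaddr=124: (1,7) in TLB -> HIT

Answer: MISS MISS HIT MISS HIT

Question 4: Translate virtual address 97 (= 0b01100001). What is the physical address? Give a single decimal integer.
vaddr = 97 = 0b01100001
Split: l1_idx=1, l2_idx=4, offset=1
L1[1] = 0
L2[0][4] = 96
paddr = 96 * 8 + 1 = 769

Answer: 769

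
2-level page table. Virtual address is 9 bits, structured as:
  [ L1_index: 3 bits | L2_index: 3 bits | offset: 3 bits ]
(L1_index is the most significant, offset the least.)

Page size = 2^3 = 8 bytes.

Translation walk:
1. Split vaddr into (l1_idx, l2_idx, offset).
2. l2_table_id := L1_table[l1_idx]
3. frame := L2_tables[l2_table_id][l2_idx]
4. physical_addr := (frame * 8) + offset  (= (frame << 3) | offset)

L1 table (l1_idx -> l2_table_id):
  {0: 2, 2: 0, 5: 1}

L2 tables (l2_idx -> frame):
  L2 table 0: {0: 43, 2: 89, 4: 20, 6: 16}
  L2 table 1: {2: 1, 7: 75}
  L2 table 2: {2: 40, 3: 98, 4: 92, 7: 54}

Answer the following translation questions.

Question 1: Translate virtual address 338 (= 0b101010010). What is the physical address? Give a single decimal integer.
Answer: 10

Derivation:
vaddr = 338 = 0b101010010
Split: l1_idx=5, l2_idx=2, offset=2
L1[5] = 1
L2[1][2] = 1
paddr = 1 * 8 + 2 = 10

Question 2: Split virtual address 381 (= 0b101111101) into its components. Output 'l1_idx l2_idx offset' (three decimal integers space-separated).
vaddr = 381 = 0b101111101
  top 3 bits -> l1_idx = 5
  next 3 bits -> l2_idx = 7
  bottom 3 bits -> offset = 5

Answer: 5 7 5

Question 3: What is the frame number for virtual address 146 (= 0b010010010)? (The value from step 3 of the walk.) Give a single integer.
vaddr = 146: l1_idx=2, l2_idx=2
L1[2] = 0; L2[0][2] = 89

Answer: 89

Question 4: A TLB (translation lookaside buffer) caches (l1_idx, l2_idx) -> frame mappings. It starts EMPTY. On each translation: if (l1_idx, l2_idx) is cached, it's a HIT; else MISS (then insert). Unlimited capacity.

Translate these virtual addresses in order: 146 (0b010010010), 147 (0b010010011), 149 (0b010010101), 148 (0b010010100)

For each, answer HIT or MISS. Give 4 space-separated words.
Answer: MISS HIT HIT HIT

Derivation:
vaddr=146: (2,2) not in TLB -> MISS, insert
vaddr=147: (2,2) in TLB -> HIT
vaddr=149: (2,2) in TLB -> HIT
vaddr=148: (2,2) in TLB -> HIT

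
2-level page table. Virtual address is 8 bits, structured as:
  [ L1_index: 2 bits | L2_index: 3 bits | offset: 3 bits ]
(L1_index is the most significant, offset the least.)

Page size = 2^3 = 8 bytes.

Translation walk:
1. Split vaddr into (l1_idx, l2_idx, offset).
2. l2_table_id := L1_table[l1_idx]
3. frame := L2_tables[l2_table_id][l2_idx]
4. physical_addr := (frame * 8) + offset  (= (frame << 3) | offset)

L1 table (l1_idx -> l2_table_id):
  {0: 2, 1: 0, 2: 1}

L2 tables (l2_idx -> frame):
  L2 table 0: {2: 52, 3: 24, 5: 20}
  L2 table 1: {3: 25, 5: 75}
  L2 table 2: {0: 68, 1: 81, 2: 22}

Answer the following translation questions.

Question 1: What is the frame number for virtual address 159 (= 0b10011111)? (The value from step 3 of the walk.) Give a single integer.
vaddr = 159: l1_idx=2, l2_idx=3
L1[2] = 1; L2[1][3] = 25

Answer: 25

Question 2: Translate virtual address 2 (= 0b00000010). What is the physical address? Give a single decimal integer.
vaddr = 2 = 0b00000010
Split: l1_idx=0, l2_idx=0, offset=2
L1[0] = 2
L2[2][0] = 68
paddr = 68 * 8 + 2 = 546

Answer: 546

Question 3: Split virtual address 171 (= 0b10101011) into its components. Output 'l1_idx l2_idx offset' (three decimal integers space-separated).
Answer: 2 5 3

Derivation:
vaddr = 171 = 0b10101011
  top 2 bits -> l1_idx = 2
  next 3 bits -> l2_idx = 5
  bottom 3 bits -> offset = 3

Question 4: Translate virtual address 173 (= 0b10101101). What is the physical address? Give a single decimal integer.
vaddr = 173 = 0b10101101
Split: l1_idx=2, l2_idx=5, offset=5
L1[2] = 1
L2[1][5] = 75
paddr = 75 * 8 + 5 = 605

Answer: 605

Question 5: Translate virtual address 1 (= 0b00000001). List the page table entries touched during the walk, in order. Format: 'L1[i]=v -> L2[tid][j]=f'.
Answer: L1[0]=2 -> L2[2][0]=68

Derivation:
vaddr = 1 = 0b00000001
Split: l1_idx=0, l2_idx=0, offset=1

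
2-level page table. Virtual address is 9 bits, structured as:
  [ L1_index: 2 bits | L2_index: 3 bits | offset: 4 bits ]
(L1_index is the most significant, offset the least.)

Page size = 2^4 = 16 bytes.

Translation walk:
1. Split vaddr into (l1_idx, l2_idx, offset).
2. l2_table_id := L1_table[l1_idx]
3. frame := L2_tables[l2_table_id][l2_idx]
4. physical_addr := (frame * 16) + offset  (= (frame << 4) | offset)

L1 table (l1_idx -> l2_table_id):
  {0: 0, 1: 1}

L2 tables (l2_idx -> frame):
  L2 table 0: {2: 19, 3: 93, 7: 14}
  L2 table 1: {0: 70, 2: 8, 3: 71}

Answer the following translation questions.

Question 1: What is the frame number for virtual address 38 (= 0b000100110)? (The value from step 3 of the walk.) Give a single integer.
vaddr = 38: l1_idx=0, l2_idx=2
L1[0] = 0; L2[0][2] = 19

Answer: 19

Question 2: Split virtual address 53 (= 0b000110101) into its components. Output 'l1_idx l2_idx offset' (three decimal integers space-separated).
vaddr = 53 = 0b000110101
  top 2 bits -> l1_idx = 0
  next 3 bits -> l2_idx = 3
  bottom 4 bits -> offset = 5

Answer: 0 3 5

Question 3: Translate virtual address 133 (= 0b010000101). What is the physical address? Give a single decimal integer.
vaddr = 133 = 0b010000101
Split: l1_idx=1, l2_idx=0, offset=5
L1[1] = 1
L2[1][0] = 70
paddr = 70 * 16 + 5 = 1125

Answer: 1125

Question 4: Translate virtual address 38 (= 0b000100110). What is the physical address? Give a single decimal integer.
vaddr = 38 = 0b000100110
Split: l1_idx=0, l2_idx=2, offset=6
L1[0] = 0
L2[0][2] = 19
paddr = 19 * 16 + 6 = 310

Answer: 310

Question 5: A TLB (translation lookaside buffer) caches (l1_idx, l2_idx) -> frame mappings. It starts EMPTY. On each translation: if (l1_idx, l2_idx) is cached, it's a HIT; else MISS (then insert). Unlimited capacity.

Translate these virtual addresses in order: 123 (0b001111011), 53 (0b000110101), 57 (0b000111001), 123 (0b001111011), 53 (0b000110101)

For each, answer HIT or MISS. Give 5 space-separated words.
Answer: MISS MISS HIT HIT HIT

Derivation:
vaddr=123: (0,7) not in TLB -> MISS, insert
vaddr=53: (0,3) not in TLB -> MISS, insert
vaddr=57: (0,3) in TLB -> HIT
vaddr=123: (0,7) in TLB -> HIT
vaddr=53: (0,3) in TLB -> HIT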